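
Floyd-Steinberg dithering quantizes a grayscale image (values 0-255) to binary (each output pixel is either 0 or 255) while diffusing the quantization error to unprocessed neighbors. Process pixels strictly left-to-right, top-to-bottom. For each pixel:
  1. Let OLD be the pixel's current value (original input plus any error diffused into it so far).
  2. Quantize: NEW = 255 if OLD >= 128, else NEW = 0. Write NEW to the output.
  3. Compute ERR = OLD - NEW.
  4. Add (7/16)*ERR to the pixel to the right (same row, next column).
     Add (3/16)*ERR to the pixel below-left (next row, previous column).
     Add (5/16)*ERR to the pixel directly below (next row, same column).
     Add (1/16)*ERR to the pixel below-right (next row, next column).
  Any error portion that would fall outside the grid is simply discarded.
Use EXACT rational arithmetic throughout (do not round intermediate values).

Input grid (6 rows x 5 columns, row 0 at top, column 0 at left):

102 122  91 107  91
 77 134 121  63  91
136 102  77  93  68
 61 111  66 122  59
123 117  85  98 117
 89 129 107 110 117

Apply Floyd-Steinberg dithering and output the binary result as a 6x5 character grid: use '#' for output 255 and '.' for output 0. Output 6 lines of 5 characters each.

Answer: .#.#.
.#...
#..#.
.#.#.
.#..#
.#.#.

Derivation:
(0,0): OLD=102 → NEW=0, ERR=102
(0,1): OLD=1333/8 → NEW=255, ERR=-707/8
(0,2): OLD=6699/128 → NEW=0, ERR=6699/128
(0,3): OLD=266029/2048 → NEW=255, ERR=-256211/2048
(0,4): OLD=1188411/32768 → NEW=0, ERR=1188411/32768
(1,0): OLD=11815/128 → NEW=0, ERR=11815/128
(1,1): OLD=166865/1024 → NEW=255, ERR=-94255/1024
(1,2): OLD=2231653/32768 → NEW=0, ERR=2231653/32768
(1,3): OLD=8358753/131072 → NEW=0, ERR=8358753/131072
(1,4): OLD=256722819/2097152 → NEW=0, ERR=256722819/2097152
(2,0): OLD=2418059/16384 → NEW=255, ERR=-1759861/16384
(2,1): OLD=23478121/524288 → NEW=0, ERR=23478121/524288
(2,2): OLD=1040848379/8388608 → NEW=0, ERR=1040848379/8388608
(2,3): OLD=26094965313/134217728 → NEW=255, ERR=-8130555327/134217728
(2,4): OLD=179825665927/2147483648 → NEW=0, ERR=179825665927/2147483648
(3,0): OLD=300561691/8388608 → NEW=0, ERR=300561691/8388608
(3,1): OLD=10550922815/67108864 → NEW=255, ERR=-6561837505/67108864
(3,2): OLD=114754799013/2147483648 → NEW=0, ERR=114754799013/2147483648
(3,3): OLD=643832678829/4294967296 → NEW=255, ERR=-451383981651/4294967296
(3,4): OLD=2432840144673/68719476736 → NEW=0, ERR=2432840144673/68719476736
(4,0): OLD=124407199477/1073741824 → NEW=0, ERR=124407199477/1073741824
(4,1): OLD=5133104370869/34359738368 → NEW=255, ERR=-3628628912971/34359738368
(4,2): OLD=16316349348539/549755813888 → NEW=0, ERR=16316349348539/549755813888
(4,3): OLD=775111205378997/8796093022208 → NEW=0, ERR=775111205378997/8796093022208
(4,4): OLD=22524647873395827/140737488355328 → NEW=255, ERR=-13363411657212813/140737488355328
(5,0): OLD=57947532613439/549755813888 → NEW=0, ERR=57947532613439/549755813888
(5,1): OLD=681341974649533/4398046511104 → NEW=255, ERR=-440159885681987/4398046511104
(5,2): OLD=11598385416771813/140737488355328 → NEW=0, ERR=11598385416771813/140737488355328
(5,3): OLD=88745581078671819/562949953421312 → NEW=255, ERR=-54806657043762741/562949953421312
(5,4): OLD=452534597498356425/9007199254740992 → NEW=0, ERR=452534597498356425/9007199254740992
Row 0: .#.#.
Row 1: .#...
Row 2: #..#.
Row 3: .#.#.
Row 4: .#..#
Row 5: .#.#.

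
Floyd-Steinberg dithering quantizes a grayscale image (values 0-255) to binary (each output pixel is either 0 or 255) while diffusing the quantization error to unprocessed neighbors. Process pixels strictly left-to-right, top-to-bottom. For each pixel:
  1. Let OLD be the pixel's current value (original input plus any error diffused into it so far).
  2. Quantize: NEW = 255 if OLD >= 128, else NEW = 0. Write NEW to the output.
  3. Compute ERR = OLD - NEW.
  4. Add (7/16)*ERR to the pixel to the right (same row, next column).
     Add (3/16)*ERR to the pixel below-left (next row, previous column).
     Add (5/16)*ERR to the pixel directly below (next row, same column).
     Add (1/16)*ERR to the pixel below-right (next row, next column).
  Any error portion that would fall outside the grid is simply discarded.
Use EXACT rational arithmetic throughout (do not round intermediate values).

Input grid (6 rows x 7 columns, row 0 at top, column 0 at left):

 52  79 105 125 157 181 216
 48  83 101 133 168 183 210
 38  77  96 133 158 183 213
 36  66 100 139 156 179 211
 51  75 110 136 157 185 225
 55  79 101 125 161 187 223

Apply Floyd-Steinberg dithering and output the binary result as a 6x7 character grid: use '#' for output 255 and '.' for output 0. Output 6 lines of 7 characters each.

(0,0): OLD=52 → NEW=0, ERR=52
(0,1): OLD=407/4 → NEW=0, ERR=407/4
(0,2): OLD=9569/64 → NEW=255, ERR=-6751/64
(0,3): OLD=80743/1024 → NEW=0, ERR=80743/1024
(0,4): OLD=3137489/16384 → NEW=255, ERR=-1040431/16384
(0,5): OLD=40165047/262144 → NEW=255, ERR=-26681673/262144
(0,6): OLD=719197953/4194304 → NEW=255, ERR=-350349567/4194304
(1,0): OLD=5333/64 → NEW=0, ERR=5333/64
(1,1): OLD=68979/512 → NEW=255, ERR=-61581/512
(1,2): OLD=598991/16384 → NEW=0, ERR=598991/16384
(1,3): OLD=10166995/65536 → NEW=255, ERR=-6544685/65536
(1,4): OLD=378782601/4194304 → NEW=0, ERR=378782601/4194304
(1,5): OLD=5740233721/33554432 → NEW=255, ERR=-2816146439/33554432
(1,6): OLD=75600629623/536870912 → NEW=255, ERR=-61301452937/536870912
(2,0): OLD=339873/8192 → NEW=0, ERR=339873/8192
(2,1): OLD=18252571/262144 → NEW=0, ERR=18252571/262144
(2,2): OLD=468274769/4194304 → NEW=0, ERR=468274769/4194304
(2,3): OLD=5699396297/33554432 → NEW=255, ERR=-2856983863/33554432
(2,4): OLD=34089351529/268435456 → NEW=0, ERR=34089351529/268435456
(2,5): OLD=1688497050739/8589934592 → NEW=255, ERR=-501936270221/8589934592
(2,6): OLD=20135893474645/137438953472 → NEW=255, ERR=-14911039660715/137438953472
(3,0): OLD=260132337/4194304 → NEW=0, ERR=260132337/4194304
(3,1): OLD=4644578173/33554432 → NEW=255, ERR=-3911801987/33554432
(3,2): OLD=19400422775/268435456 → NEW=0, ERR=19400422775/268435456
(3,3): OLD=187690424713/1073741824 → NEW=255, ERR=-86113740407/1073741824
(3,4): OLD=19835206843889/137438953472 → NEW=255, ERR=-15211726291471/137438953472
(3,5): OLD=109854403043267/1099511627776 → NEW=0, ERR=109854403043267/1099511627776
(3,6): OLD=3820242647657757/17592186044416 → NEW=255, ERR=-665764793668323/17592186044416
(4,0): OLD=26050304031/536870912 → NEW=0, ERR=26050304031/536870912
(4,1): OLD=663352539443/8589934592 → NEW=0, ERR=663352539443/8589934592
(4,2): OLD=19797669223581/137438953472 → NEW=255, ERR=-15249263911779/137438953472
(4,3): OLD=50753679549263/1099511627776 → NEW=0, ERR=50753679549263/1099511627776
(4,4): OLD=1375081326556173/8796093022208 → NEW=255, ERR=-867922394106867/8796093022208
(4,5): OLD=44765914071123325/281474976710656 → NEW=255, ERR=-27010204990093955/281474976710656
(4,6): OLD=799100024913314427/4503599627370496 → NEW=255, ERR=-349317880066162053/4503599627370496
(5,0): OLD=11633224381769/137438953472 → NEW=0, ERR=11633224381769/137438953472
(5,1): OLD=134572348556515/1099511627776 → NEW=0, ERR=134572348556515/1099511627776
(5,2): OLD=1173008418803477/8796093022208 → NEW=255, ERR=-1069995301859563/8796093022208
(5,3): OLD=4276323020347561/70368744177664 → NEW=0, ERR=4276323020347561/70368744177664
(5,4): OLD=637911328513612307/4503599627370496 → NEW=255, ERR=-510506576465864173/4503599627370496
(5,5): OLD=3124038872321378179/36028797018963968 → NEW=0, ERR=3124038872321378179/36028797018963968
(5,6): OLD=132988998428534576717/576460752303423488 → NEW=255, ERR=-14008493408838412723/576460752303423488
Row 0: ..#.###
Row 1: .#.#.##
Row 2: ...#.##
Row 3: .#.##.#
Row 4: ..#.###
Row 5: ..#.#.#

Answer: ..#.###
.#.#.##
...#.##
.#.##.#
..#.###
..#.#.#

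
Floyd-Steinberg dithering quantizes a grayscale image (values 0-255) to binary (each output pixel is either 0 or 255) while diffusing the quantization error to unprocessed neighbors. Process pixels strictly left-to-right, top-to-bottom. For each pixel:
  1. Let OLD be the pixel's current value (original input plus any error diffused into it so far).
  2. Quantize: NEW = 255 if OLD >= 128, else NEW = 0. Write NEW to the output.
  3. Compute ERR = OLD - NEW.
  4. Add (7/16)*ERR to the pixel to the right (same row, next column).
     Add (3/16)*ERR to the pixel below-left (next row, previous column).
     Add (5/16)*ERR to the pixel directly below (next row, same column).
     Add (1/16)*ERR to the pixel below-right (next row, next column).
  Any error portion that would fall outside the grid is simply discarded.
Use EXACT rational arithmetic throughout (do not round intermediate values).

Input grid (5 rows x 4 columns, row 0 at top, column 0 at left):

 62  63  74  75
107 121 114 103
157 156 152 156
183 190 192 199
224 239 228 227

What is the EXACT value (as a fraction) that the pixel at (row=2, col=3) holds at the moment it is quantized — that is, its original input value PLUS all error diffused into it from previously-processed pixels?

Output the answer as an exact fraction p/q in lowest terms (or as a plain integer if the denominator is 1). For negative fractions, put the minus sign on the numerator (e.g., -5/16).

Answer: 2572615821/16777216

Derivation:
(0,0): OLD=62 → NEW=0, ERR=62
(0,1): OLD=721/8 → NEW=0, ERR=721/8
(0,2): OLD=14519/128 → NEW=0, ERR=14519/128
(0,3): OLD=255233/2048 → NEW=0, ERR=255233/2048
(1,0): OLD=18339/128 → NEW=255, ERR=-14301/128
(1,1): OLD=128437/1024 → NEW=0, ERR=128437/1024
(1,2): OLD=7645465/32768 → NEW=255, ERR=-710375/32768
(1,3): OLD=73164543/524288 → NEW=255, ERR=-60528897/524288
(2,0): OLD=2385559/16384 → NEW=255, ERR=-1792361/16384
(2,1): OLD=71453613/524288 → NEW=255, ERR=-62239827/524288
(2,2): OLD=83341585/1048576 → NEW=0, ERR=83341585/1048576
(2,3): OLD=2572615821/16777216 → NEW=255, ERR=-1705574259/16777216
Target (2,3): original=156, with diffused error = 2572615821/16777216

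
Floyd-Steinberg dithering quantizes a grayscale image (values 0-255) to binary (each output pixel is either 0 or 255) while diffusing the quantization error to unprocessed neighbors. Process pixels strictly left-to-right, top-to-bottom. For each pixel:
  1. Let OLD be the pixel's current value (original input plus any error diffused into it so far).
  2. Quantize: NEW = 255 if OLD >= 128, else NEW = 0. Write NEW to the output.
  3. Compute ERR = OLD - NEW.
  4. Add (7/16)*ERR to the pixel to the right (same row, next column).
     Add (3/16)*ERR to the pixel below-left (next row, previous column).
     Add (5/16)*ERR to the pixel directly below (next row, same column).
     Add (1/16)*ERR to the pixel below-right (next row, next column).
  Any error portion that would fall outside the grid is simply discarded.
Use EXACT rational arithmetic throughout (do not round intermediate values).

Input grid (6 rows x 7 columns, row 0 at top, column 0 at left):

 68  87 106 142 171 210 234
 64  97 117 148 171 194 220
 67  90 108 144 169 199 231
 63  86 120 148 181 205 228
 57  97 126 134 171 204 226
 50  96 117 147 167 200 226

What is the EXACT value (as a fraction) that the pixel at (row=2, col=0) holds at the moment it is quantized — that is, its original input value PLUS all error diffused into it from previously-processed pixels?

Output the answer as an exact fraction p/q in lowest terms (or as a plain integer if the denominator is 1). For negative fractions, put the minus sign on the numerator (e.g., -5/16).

Answer: 686821/8192

Derivation:
(0,0): OLD=68 → NEW=0, ERR=68
(0,1): OLD=467/4 → NEW=0, ERR=467/4
(0,2): OLD=10053/64 → NEW=255, ERR=-6267/64
(0,3): OLD=101539/1024 → NEW=0, ERR=101539/1024
(0,4): OLD=3512437/16384 → NEW=255, ERR=-665483/16384
(0,5): OLD=50391859/262144 → NEW=255, ERR=-16454861/262144
(0,6): OLD=866283109/4194304 → NEW=255, ERR=-203264411/4194304
(1,0): OLD=6857/64 → NEW=0, ERR=6857/64
(1,1): OLD=85119/512 → NEW=255, ERR=-45441/512
(1,2): OLD=1203563/16384 → NEW=0, ERR=1203563/16384
(1,3): OLD=12936143/65536 → NEW=255, ERR=-3775537/65536
(1,4): OLD=534901709/4194304 → NEW=0, ERR=534901709/4194304
(1,5): OLD=7333442909/33554432 → NEW=255, ERR=-1222937251/33554432
(1,6): OLD=99314241235/536870912 → NEW=255, ERR=-37587841325/536870912
(2,0): OLD=686821/8192 → NEW=0, ERR=686821/8192
Target (2,0): original=67, with diffused error = 686821/8192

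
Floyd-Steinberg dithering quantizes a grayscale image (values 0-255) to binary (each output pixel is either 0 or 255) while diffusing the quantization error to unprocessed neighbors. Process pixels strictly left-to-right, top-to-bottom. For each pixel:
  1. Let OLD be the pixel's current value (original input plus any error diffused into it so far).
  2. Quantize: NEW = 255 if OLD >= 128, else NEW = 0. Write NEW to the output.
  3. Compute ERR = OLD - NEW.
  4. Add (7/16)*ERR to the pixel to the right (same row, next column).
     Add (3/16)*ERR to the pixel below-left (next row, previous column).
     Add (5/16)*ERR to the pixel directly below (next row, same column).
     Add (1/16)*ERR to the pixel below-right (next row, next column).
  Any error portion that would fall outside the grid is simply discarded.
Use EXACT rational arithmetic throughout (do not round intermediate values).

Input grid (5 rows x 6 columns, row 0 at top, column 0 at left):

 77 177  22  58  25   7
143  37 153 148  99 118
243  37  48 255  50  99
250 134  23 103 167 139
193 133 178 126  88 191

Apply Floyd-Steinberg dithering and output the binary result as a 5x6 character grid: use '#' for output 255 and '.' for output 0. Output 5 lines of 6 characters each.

(0,0): OLD=77 → NEW=0, ERR=77
(0,1): OLD=3371/16 → NEW=255, ERR=-709/16
(0,2): OLD=669/256 → NEW=0, ERR=669/256
(0,3): OLD=242251/4096 → NEW=0, ERR=242251/4096
(0,4): OLD=3334157/65536 → NEW=0, ERR=3334157/65536
(0,5): OLD=30679131/1048576 → NEW=0, ERR=30679131/1048576
(1,0): OLD=40641/256 → NEW=255, ERR=-24639/256
(1,1): OLD=-27961/2048 → NEW=0, ERR=-27961/2048
(1,2): OLD=10234323/65536 → NEW=255, ERR=-6477357/65536
(1,3): OLD=34850391/262144 → NEW=255, ERR=-31996329/262144
(1,4): OLD=1185833381/16777216 → NEW=0, ERR=1185833381/16777216
(1,5): OLD=43284092147/268435456 → NEW=255, ERR=-25166949133/268435456
(2,0): OLD=6893181/32768 → NEW=255, ERR=-1462659/32768
(2,1): OLD=-11893329/1048576 → NEW=0, ERR=-11893329/1048576
(2,2): OLD=-194407475/16777216 → NEW=0, ERR=-194407475/16777216
(2,3): OLD=29375330213/134217728 → NEW=255, ERR=-4850190427/134217728
(2,4): OLD=133447281007/4294967296 → NEW=0, ERR=133447281007/4294967296
(2,5): OLD=6027576578809/68719476736 → NEW=0, ERR=6027576578809/68719476736
(3,0): OLD=3924598573/16777216 → NEW=255, ERR=-353591507/16777216
(3,1): OLD=15605820201/134217728 → NEW=0, ERR=15605820201/134217728
(3,2): OLD=67391824459/1073741824 → NEW=0, ERR=67391824459/1073741824
(3,3): OLD=8539620249761/68719476736 → NEW=0, ERR=8539620249761/68719476736
(3,4): OLD=134835499152641/549755813888 → NEW=255, ERR=-5352233388799/549755813888
(3,5): OLD=1443375611486575/8796093022208 → NEW=255, ERR=-799628109176465/8796093022208
(4,0): OLD=447138144387/2147483648 → NEW=255, ERR=-100470185853/2147483648
(4,1): OLD=5474110751911/34359738368 → NEW=255, ERR=-3287622531929/34359738368
(4,2): OLD=204860778816197/1099511627776 → NEW=255, ERR=-75514686266683/1099511627776
(4,3): OLD=2408078085623737/17592186044416 → NEW=255, ERR=-2077929355702343/17592186044416
(4,4): OLD=6756309247293513/281474976710656 → NEW=0, ERR=6756309247293513/281474976710656
(4,5): OLD=776800852595519839/4503599627370496 → NEW=255, ERR=-371617052383956641/4503599627370496
Row 0: .#....
Row 1: #.##.#
Row 2: #..#..
Row 3: #...##
Row 4: ####.#

Answer: .#....
#.##.#
#..#..
#...##
####.#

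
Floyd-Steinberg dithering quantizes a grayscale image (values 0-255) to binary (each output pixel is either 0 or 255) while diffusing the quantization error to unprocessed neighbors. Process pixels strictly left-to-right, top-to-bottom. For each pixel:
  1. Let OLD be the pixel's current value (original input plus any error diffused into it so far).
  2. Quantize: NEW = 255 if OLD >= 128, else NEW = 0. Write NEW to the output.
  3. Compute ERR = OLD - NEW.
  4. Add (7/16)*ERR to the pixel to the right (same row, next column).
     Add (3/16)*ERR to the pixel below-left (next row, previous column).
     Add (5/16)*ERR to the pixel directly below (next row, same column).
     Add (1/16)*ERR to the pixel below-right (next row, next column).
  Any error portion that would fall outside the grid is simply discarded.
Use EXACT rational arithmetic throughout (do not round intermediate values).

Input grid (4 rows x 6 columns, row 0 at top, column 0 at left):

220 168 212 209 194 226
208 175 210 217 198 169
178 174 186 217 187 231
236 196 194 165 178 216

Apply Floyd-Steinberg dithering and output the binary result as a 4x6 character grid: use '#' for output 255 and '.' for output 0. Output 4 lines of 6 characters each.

(0,0): OLD=220 → NEW=255, ERR=-35
(0,1): OLD=2443/16 → NEW=255, ERR=-1637/16
(0,2): OLD=42813/256 → NEW=255, ERR=-22467/256
(0,3): OLD=698795/4096 → NEW=255, ERR=-345685/4096
(0,4): OLD=10294189/65536 → NEW=255, ERR=-6417491/65536
(0,5): OLD=192055739/1048576 → NEW=255, ERR=-75331141/1048576
(1,0): OLD=45537/256 → NEW=255, ERR=-19743/256
(1,1): OLD=185639/2048 → NEW=0, ERR=185639/2048
(1,2): OLD=13108019/65536 → NEW=255, ERR=-3603661/65536
(1,3): OLD=37414135/262144 → NEW=255, ERR=-29432585/262144
(1,4): OLD=1669888325/16777216 → NEW=0, ERR=1669888325/16777216
(1,5): OLD=49385441363/268435456 → NEW=255, ERR=-19065599917/268435456
(2,0): OLD=5599901/32768 → NEW=255, ERR=-2755939/32768
(2,1): OLD=157706127/1048576 → NEW=255, ERR=-109680753/1048576
(2,2): OLD=1806360173/16777216 → NEW=0, ERR=1806360173/16777216
(2,3): OLD=32781857861/134217728 → NEW=255, ERR=-1443662779/134217728
(2,4): OLD=829202904655/4294967296 → NEW=255, ERR=-266013755825/4294967296
(2,5): OLD=12914346253081/68719476736 → NEW=255, ERR=-4609120314599/68719476736
(3,0): OLD=3189430477/16777216 → NEW=255, ERR=-1088759603/16777216
(3,1): OLD=20112805833/134217728 → NEW=255, ERR=-14112714807/134217728
(3,2): OLD=185853553131/1073741824 → NEW=255, ERR=-87950611989/1073741824
(3,3): OLD=8309497417921/68719476736 → NEW=0, ERR=8309497417921/68719476736
(3,4): OLD=109015967458465/549755813888 → NEW=255, ERR=-31171765082975/549755813888
(3,5): OLD=1463339163886543/8796093022208 → NEW=255, ERR=-779664556776497/8796093022208
Row 0: ######
Row 1: #.##.#
Row 2: ##.###
Row 3: ###.##

Answer: ######
#.##.#
##.###
###.##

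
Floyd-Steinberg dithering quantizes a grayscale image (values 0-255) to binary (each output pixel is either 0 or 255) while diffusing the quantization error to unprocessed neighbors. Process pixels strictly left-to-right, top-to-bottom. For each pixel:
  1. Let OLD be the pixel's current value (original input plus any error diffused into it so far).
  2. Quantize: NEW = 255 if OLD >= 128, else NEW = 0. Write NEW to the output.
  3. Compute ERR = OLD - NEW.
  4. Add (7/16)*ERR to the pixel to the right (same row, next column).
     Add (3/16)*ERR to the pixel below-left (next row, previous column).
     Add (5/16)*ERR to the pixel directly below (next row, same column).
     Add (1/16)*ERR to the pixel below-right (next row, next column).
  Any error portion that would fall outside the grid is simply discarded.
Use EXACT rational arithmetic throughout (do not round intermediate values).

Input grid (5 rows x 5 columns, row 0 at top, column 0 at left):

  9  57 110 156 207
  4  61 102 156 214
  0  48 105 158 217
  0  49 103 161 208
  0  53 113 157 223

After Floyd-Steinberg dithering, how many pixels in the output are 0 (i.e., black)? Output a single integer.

(0,0): OLD=9 → NEW=0, ERR=9
(0,1): OLD=975/16 → NEW=0, ERR=975/16
(0,2): OLD=34985/256 → NEW=255, ERR=-30295/256
(0,3): OLD=426911/4096 → NEW=0, ERR=426911/4096
(0,4): OLD=16554329/65536 → NEW=255, ERR=-157351/65536
(1,0): OLD=4669/256 → NEW=0, ERR=4669/256
(1,1): OLD=135979/2048 → NEW=0, ERR=135979/2048
(1,2): OLD=7695111/65536 → NEW=0, ERR=7695111/65536
(1,3): OLD=60842235/262144 → NEW=255, ERR=-6004485/262144
(1,4): OLD=879724945/4194304 → NEW=255, ERR=-189822575/4194304
(2,0): OLD=594697/32768 → NEW=0, ERR=594697/32768
(2,1): OLD=104694643/1048576 → NEW=0, ERR=104694643/1048576
(2,2): OLD=3107646489/16777216 → NEW=255, ERR=-1170543591/16777216
(2,3): OLD=31989639227/268435456 → NEW=0, ERR=31989639227/268435456
(2,4): OLD=1089043561181/4294967296 → NEW=255, ERR=-6173099299/4294967296
(3,0): OLD=409235449/16777216 → NEW=0, ERR=409235449/16777216
(3,1): OLD=10593205509/134217728 → NEW=0, ERR=10593205509/134217728
(3,2): OLD=619813767623/4294967296 → NEW=255, ERR=-475402892857/4294967296
(3,3): OLD=1247126023183/8589934592 → NEW=255, ERR=-943307297777/8589934592
(3,4): OLD=22946088700011/137438953472 → NEW=255, ERR=-12100844435349/137438953472
(4,0): OLD=48149034487/2147483648 → NEW=0, ERR=48149034487/2147483648
(4,1): OLD=4689687227639/68719476736 → NEW=0, ERR=4689687227639/68719476736
(4,2): OLD=101824739177561/1099511627776 → NEW=0, ERR=101824739177561/1099511627776
(4,3): OLD=2458906305619191/17592186044416 → NEW=255, ERR=-2027101135706889/17592186044416
(4,4): OLD=38902778072057409/281474976710656 → NEW=255, ERR=-32873340989159871/281474976710656
Output grid:
  Row 0: ..#.#  (3 black, running=3)
  Row 1: ...##  (3 black, running=6)
  Row 2: ..#.#  (3 black, running=9)
  Row 3: ..###  (2 black, running=11)
  Row 4: ...##  (3 black, running=14)

Answer: 14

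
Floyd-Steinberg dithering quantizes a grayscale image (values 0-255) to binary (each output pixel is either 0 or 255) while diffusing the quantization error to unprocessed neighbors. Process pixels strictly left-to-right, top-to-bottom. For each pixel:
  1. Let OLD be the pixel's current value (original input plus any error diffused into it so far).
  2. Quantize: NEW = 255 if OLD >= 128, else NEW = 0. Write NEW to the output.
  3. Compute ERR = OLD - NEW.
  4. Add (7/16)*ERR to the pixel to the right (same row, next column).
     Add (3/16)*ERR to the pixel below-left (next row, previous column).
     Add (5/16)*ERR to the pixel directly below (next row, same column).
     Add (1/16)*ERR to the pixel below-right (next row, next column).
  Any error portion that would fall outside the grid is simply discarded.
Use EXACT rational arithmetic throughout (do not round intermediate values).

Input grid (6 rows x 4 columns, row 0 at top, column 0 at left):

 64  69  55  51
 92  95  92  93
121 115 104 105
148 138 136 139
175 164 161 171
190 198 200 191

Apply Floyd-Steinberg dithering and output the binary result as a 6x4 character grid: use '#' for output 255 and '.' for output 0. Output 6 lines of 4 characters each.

Answer: ....
#.#.
.#.#
#.#.
##.#
#.##

Derivation:
(0,0): OLD=64 → NEW=0, ERR=64
(0,1): OLD=97 → NEW=0, ERR=97
(0,2): OLD=1559/16 → NEW=0, ERR=1559/16
(0,3): OLD=23969/256 → NEW=0, ERR=23969/256
(1,0): OLD=2083/16 → NEW=255, ERR=-1997/16
(1,1): OLD=11901/128 → NEW=0, ERR=11901/128
(1,2): OLD=764905/4096 → NEW=255, ERR=-279575/4096
(1,3): OLD=6454447/65536 → NEW=0, ERR=6454447/65536
(2,0): OLD=203631/2048 → NEW=0, ERR=203631/2048
(2,1): OLD=10941677/65536 → NEW=255, ERR=-5770003/65536
(2,2): OLD=8969067/131072 → NEW=0, ERR=8969067/131072
(2,3): OLD=338582499/2097152 → NEW=255, ERR=-196191261/2097152
(3,0): OLD=170460199/1048576 → NEW=255, ERR=-96926681/1048576
(3,1): OLD=1494685481/16777216 → NEW=0, ERR=1494685481/16777216
(3,2): OLD=46524512231/268435456 → NEW=255, ERR=-21926529049/268435456
(3,3): OLD=336320992977/4294967296 → NEW=0, ERR=336320992977/4294967296
(4,0): OLD=43706126763/268435456 → NEW=255, ERR=-24744914517/268435456
(4,1): OLD=280071127961/2147483648 → NEW=255, ERR=-267537202279/2147483648
(4,2): OLD=6955795060737/68719476736 → NEW=0, ERR=6955795060737/68719476736
(4,3): OLD=257999541776471/1099511627776 → NEW=255, ERR=-22375923306409/1099511627776
(5,0): OLD=4735942102403/34359738368 → NEW=255, ERR=-4025791181437/34359738368
(5,1): OLD=133068960460749/1099511627776 → NEW=0, ERR=133068960460749/1099511627776
(5,2): OLD=300142294967583/1099511627776 → NEW=255, ERR=19766829884703/1099511627776
(5,3): OLD=874472112029031/4398046511104 → NEW=255, ERR=-247029748302489/4398046511104
Row 0: ....
Row 1: #.#.
Row 2: .#.#
Row 3: #.#.
Row 4: ##.#
Row 5: #.##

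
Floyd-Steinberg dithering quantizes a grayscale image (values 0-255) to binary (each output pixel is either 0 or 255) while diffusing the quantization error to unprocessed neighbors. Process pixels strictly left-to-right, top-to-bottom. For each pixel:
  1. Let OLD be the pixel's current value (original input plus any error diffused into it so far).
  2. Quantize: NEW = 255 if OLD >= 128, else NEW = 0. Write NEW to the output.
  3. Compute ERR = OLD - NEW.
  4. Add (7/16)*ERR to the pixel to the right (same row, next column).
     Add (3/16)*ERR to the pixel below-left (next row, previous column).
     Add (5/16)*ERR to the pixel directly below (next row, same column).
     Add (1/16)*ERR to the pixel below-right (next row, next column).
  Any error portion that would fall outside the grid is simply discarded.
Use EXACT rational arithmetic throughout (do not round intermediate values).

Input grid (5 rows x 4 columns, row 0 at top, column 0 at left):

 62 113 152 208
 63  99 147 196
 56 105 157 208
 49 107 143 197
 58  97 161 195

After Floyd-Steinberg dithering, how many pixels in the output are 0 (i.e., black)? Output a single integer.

(0,0): OLD=62 → NEW=0, ERR=62
(0,1): OLD=1121/8 → NEW=255, ERR=-919/8
(0,2): OLD=13023/128 → NEW=0, ERR=13023/128
(0,3): OLD=517145/2048 → NEW=255, ERR=-5095/2048
(1,0): OLD=7787/128 → NEW=0, ERR=7787/128
(1,1): OLD=115373/1024 → NEW=0, ERR=115373/1024
(1,2): OLD=7223409/32768 → NEW=255, ERR=-1132431/32768
(1,3): OLD=97759719/524288 → NEW=255, ERR=-35933721/524288
(2,0): OLD=1575103/16384 → NEW=0, ERR=1575103/16384
(2,1): OLD=94157541/524288 → NEW=255, ERR=-39535899/524288
(2,2): OLD=112616937/1048576 → NEW=0, ERR=112616937/1048576
(2,3): OLD=3882404485/16777216 → NEW=255, ERR=-395785595/16777216
(3,0): OLD=544450575/8388608 → NEW=0, ERR=544450575/8388608
(3,1): OLD=18518838225/134217728 → NEW=255, ERR=-15706682415/134217728
(3,2): OLD=249598180015/2147483648 → NEW=0, ERR=249598180015/2147483648
(3,3): OLD=8493392424777/34359738368 → NEW=255, ERR=-268340859063/34359738368
(4,0): OLD=120990050339/2147483648 → NEW=0, ERR=120990050339/2147483648
(4,1): OLD=1905732134057/17179869184 → NEW=0, ERR=1905732134057/17179869184
(4,2): OLD=130332857038537/549755813888 → NEW=255, ERR=-9854875502903/549755813888
(4,3): OLD=1688683876169039/8796093022208 → NEW=255, ERR=-554319844494001/8796093022208
Output grid:
  Row 0: .#.#  (2 black, running=2)
  Row 1: ..##  (2 black, running=4)
  Row 2: .#.#  (2 black, running=6)
  Row 3: .#.#  (2 black, running=8)
  Row 4: ..##  (2 black, running=10)

Answer: 10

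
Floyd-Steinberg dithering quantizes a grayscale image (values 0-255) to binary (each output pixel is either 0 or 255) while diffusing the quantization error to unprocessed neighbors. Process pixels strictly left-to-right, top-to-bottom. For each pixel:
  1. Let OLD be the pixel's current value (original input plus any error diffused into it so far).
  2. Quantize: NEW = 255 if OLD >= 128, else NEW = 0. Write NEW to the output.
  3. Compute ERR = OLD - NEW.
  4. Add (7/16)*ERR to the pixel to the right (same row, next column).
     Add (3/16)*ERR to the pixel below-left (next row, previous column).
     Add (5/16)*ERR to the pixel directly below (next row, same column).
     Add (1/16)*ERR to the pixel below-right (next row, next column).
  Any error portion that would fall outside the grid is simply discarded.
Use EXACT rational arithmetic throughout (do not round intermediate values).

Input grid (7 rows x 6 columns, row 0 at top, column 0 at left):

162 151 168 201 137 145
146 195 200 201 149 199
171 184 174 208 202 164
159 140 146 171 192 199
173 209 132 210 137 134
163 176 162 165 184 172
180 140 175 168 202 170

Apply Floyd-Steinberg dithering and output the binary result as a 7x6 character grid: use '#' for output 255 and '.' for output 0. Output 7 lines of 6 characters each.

(0,0): OLD=162 → NEW=255, ERR=-93
(0,1): OLD=1765/16 → NEW=0, ERR=1765/16
(0,2): OLD=55363/256 → NEW=255, ERR=-9917/256
(0,3): OLD=753877/4096 → NEW=255, ERR=-290603/4096
(0,4): OLD=6944211/65536 → NEW=0, ERR=6944211/65536
(0,5): OLD=200652997/1048576 → NEW=255, ERR=-66733883/1048576
(1,0): OLD=35231/256 → NEW=255, ERR=-30049/256
(1,1): OLD=338009/2048 → NEW=255, ERR=-184231/2048
(1,2): OLD=9314637/65536 → NEW=255, ERR=-7397043/65536
(1,3): OLD=38507529/262144 → NEW=255, ERR=-28339191/262144
(1,4): OLD=1987248699/16777216 → NEW=0, ERR=1987248699/16777216
(1,5): OLD=63768404013/268435456 → NEW=255, ERR=-4682637267/268435456
(2,0): OLD=3848675/32768 → NEW=0, ERR=3848675/32768
(2,1): OLD=187458801/1048576 → NEW=255, ERR=-79928079/1048576
(2,2): OLD=1333579027/16777216 → NEW=0, ERR=1333579027/16777216
(2,3): OLD=30084595003/134217728 → NEW=255, ERR=-4140925637/134217728
(2,4): OLD=925523087409/4294967296 → NEW=255, ERR=-169693573071/4294967296
(2,5): OLD=10216263858791/68719476736 → NEW=255, ERR=-7307202708889/68719476736
(3,0): OLD=3043581107/16777216 → NEW=255, ERR=-1234608973/16777216
(3,1): OLD=14257856695/134217728 → NEW=0, ERR=14257856695/134217728
(3,2): OLD=222013599765/1073741824 → NEW=255, ERR=-51790565355/1073741824
(3,3): OLD=9470662101695/68719476736 → NEW=255, ERR=-8052804465985/68719476736
(3,4): OLD=58559676686303/549755813888 → NEW=0, ERR=58559676686303/549755813888
(3,5): OLD=1846331362514865/8796093022208 → NEW=255, ERR=-396672358148175/8796093022208
(4,0): OLD=364903882269/2147483648 → NEW=255, ERR=-182704447971/2147483648
(4,1): OLD=6574109378041/34359738368 → NEW=255, ERR=-2187623905799/34359738368
(4,2): OLD=81077428501531/1099511627776 → NEW=0, ERR=81077428501531/1099511627776
(4,3): OLD=3916001232753575/17592186044416 → NEW=255, ERR=-570006208572505/17592186044416
(4,4): OLD=39500024526979607/281474976710656 → NEW=255, ERR=-32276094534237673/281474976710656
(4,5): OLD=344064665487661889/4503599627370496 → NEW=0, ERR=344064665487661889/4503599627370496
(5,0): OLD=68430970108667/549755813888 → NEW=0, ERR=68430970108667/549755813888
(5,1): OLD=3853926108554155/17592186044416 → NEW=255, ERR=-632081332771925/17592186044416
(5,2): OLD=22415244556179337/140737488355328 → NEW=255, ERR=-13472814974429303/140737488355328
(5,3): OLD=432801570282000115/4503599627370496 → NEW=0, ERR=432801570282000115/4503599627370496
(5,4): OLD=1824049142410268947/9007199254740992 → NEW=255, ERR=-472786667548684013/9007199254740992
(5,5): OLD=23886117305987435247/144115188075855872 → NEW=255, ERR=-12863255653355812113/144115188075855872
(6,0): OLD=59718207026989025/281474976710656 → NEW=255, ERR=-12057912034228255/281474976710656
(6,1): OLD=449731823819579341/4503599627370496 → NEW=0, ERR=449731823819579341/4503599627370496
(6,2): OLD=3684785804280535813/18014398509481984 → NEW=255, ERR=-908885815637370107/18014398509481984
(6,3): OLD=46155293567646929681/288230376151711744 → NEW=255, ERR=-27343452351039565039/288230376151711744
(6,4): OLD=615030309035179093937/4611686018427387904 → NEW=255, ERR=-560949625663804821583/4611686018427387904
(6,5): OLD=6316950912154005195063/73786976294838206464 → NEW=0, ERR=6316950912154005195063/73786976294838206464
Row 0: #.##.#
Row 1: ####.#
Row 2: .#.###
Row 3: #.##.#
Row 4: ##.##.
Row 5: .##.##
Row 6: #.###.

Answer: #.##.#
####.#
.#.###
#.##.#
##.##.
.##.##
#.###.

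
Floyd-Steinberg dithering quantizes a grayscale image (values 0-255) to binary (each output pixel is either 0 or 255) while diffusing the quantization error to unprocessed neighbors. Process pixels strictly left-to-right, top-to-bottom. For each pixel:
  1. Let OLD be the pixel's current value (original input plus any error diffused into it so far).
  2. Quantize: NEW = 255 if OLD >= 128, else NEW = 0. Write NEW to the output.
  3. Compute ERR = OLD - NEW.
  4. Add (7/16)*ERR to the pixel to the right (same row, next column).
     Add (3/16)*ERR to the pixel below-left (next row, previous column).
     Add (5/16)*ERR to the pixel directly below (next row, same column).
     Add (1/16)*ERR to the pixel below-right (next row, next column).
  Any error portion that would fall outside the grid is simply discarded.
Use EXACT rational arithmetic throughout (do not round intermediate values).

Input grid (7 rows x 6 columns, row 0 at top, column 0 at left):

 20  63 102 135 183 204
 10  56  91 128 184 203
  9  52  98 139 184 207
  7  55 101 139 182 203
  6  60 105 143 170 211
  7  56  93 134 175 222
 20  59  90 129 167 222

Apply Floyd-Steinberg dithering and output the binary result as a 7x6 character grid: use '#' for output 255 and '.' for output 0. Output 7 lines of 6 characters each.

(0,0): OLD=20 → NEW=0, ERR=20
(0,1): OLD=287/4 → NEW=0, ERR=287/4
(0,2): OLD=8537/64 → NEW=255, ERR=-7783/64
(0,3): OLD=83759/1024 → NEW=0, ERR=83759/1024
(0,4): OLD=3584585/16384 → NEW=255, ERR=-593335/16384
(0,5): OLD=49324031/262144 → NEW=255, ERR=-17522689/262144
(1,0): OLD=1901/64 → NEW=0, ERR=1901/64
(1,1): OLD=35771/512 → NEW=0, ERR=35771/512
(1,2): OLD=1693847/16384 → NEW=0, ERR=1693847/16384
(1,3): OLD=12084907/65536 → NEW=255, ERR=-4626773/65536
(1,4): OLD=563609729/4194304 → NEW=255, ERR=-505937791/4194304
(1,5): OLD=8527825975/67108864 → NEW=0, ERR=8527825975/67108864
(2,0): OLD=257081/8192 → NEW=0, ERR=257081/8192
(2,1): OLD=28522179/262144 → NEW=0, ERR=28522179/262144
(2,2): OLD=708998281/4194304 → NEW=255, ERR=-360549239/4194304
(2,3): OLD=2119765761/33554432 → NEW=0, ERR=2119765761/33554432
(2,4): OLD=207615855363/1073741824 → NEW=255, ERR=-66188309757/1073741824
(2,5): OLD=3645620756293/17179869184 → NEW=255, ERR=-735245885627/17179869184
(3,0): OLD=156059625/4194304 → NEW=0, ERR=156059625/4194304
(3,1): OLD=3057578485/33554432 → NEW=0, ERR=3057578485/33554432
(3,2): OLD=35607589071/268435456 → NEW=255, ERR=-32843452209/268435456
(3,3): OLD=1516682142029/17179869184 → NEW=0, ERR=1516682142029/17179869184
(3,4): OLD=27114535845101/137438953472 → NEW=255, ERR=-7932397290259/137438953472
(3,5): OLD=352993000771267/2199023255552 → NEW=255, ERR=-207757929394493/2199023255552
(4,0): OLD=18636345927/536870912 → NEW=0, ERR=18636345927/536870912
(4,1): OLD=713371694555/8589934592 → NEW=0, ERR=713371694555/8589934592
(4,2): OLD=34455005856417/274877906944 → NEW=0, ERR=34455005856417/274877906944
(4,3): OLD=910214184641541/4398046511104 → NEW=255, ERR=-211287675689979/4398046511104
(4,4): OLD=8356212265924053/70368744177664 → NEW=0, ERR=8356212265924053/70368744177664
(4,5): OLD=258755710089530547/1125899906842624 → NEW=255, ERR=-28348766155338573/1125899906842624
(5,0): OLD=4593095432129/137438953472 → NEW=0, ERR=4593095432129/137438953472
(5,1): OLD=537640238484305/4398046511104 → NEW=0, ERR=537640238484305/4398046511104
(5,2): OLD=6397779313484235/35184372088832 → NEW=255, ERR=-2574235569167925/35184372088832
(5,3): OLD=131817393790377257/1125899906842624 → NEW=0, ERR=131817393790377257/1125899906842624
(5,4): OLD=575575316690407737/2251799813685248 → NEW=255, ERR=1366364200669497/2251799813685248
(5,5): OLD=7991868618570871341/36028797018963968 → NEW=255, ERR=-1195474621264940499/36028797018963968
(6,0): OLD=3755190868146835/70368744177664 → NEW=0, ERR=3755190868146835/70368744177664
(6,1): OLD=122631901105729559/1125899906842624 → NEW=0, ERR=122631901105729559/1125899906842624
(6,2): OLD=650232391237432831/4503599627370496 → NEW=255, ERR=-498185513742043649/4503599627370496
(6,3): OLD=8123174942856465923/72057594037927936 → NEW=0, ERR=8123174942856465923/72057594037927936
(6,4): OLD=250882199616440327427/1152921504606846976 → NEW=255, ERR=-43112784058305651453/1152921504606846976
(6,5): OLD=3602811335023733201205/18446744073709551616 → NEW=255, ERR=-1101108403772202460875/18446744073709551616
Row 0: ..#.##
Row 1: ...##.
Row 2: ..#.##
Row 3: ..#.##
Row 4: ...#.#
Row 5: ..#.##
Row 6: ..#.##

Answer: ..#.##
...##.
..#.##
..#.##
...#.#
..#.##
..#.##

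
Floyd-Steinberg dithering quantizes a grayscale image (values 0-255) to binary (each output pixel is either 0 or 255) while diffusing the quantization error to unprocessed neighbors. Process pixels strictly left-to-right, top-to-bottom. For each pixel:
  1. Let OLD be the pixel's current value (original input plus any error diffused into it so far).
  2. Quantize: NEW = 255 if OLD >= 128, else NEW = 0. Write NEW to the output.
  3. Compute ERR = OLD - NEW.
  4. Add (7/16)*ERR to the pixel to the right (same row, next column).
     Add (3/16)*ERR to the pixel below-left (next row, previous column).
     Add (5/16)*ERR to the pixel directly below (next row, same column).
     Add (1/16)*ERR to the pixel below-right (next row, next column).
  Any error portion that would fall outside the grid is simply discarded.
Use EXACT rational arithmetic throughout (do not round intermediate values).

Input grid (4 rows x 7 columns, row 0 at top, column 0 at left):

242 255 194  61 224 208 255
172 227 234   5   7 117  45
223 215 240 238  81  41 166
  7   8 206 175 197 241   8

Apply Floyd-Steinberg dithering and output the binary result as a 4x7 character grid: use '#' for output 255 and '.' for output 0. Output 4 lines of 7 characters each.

Answer: ###.###
###....
####..#
...###.

Derivation:
(0,0): OLD=242 → NEW=255, ERR=-13
(0,1): OLD=3989/16 → NEW=255, ERR=-91/16
(0,2): OLD=49027/256 → NEW=255, ERR=-16253/256
(0,3): OLD=136085/4096 → NEW=0, ERR=136085/4096
(0,4): OLD=15632659/65536 → NEW=255, ERR=-1079021/65536
(0,5): OLD=210550661/1048576 → NEW=255, ERR=-56836219/1048576
(0,6): OLD=3880336547/16777216 → NEW=255, ERR=-397853533/16777216
(1,0): OLD=42719/256 → NEW=255, ERR=-22561/256
(1,1): OLD=356249/2048 → NEW=255, ERR=-165991/2048
(1,2): OLD=12096269/65536 → NEW=255, ERR=-4615411/65536
(1,3): OLD=-5894007/262144 → NEW=0, ERR=-5894007/262144
(1,4): OLD=-269584261/16777216 → NEW=0, ERR=-269584261/16777216
(1,5): OLD=11751585515/134217728 → NEW=0, ERR=11751585515/134217728
(1,6): OLD=155708685413/2147483648 → NEW=0, ERR=155708685413/2147483648
(2,0): OLD=5906851/32768 → NEW=255, ERR=-2448989/32768
(2,1): OLD=144977585/1048576 → NEW=255, ERR=-122409295/1048576
(2,2): OLD=2644718419/16777216 → NEW=255, ERR=-1633471661/16777216
(2,3): OLD=24288478331/134217728 → NEW=255, ERR=-9937042309/134217728
(2,4): OLD=62920266923/1073741824 → NEW=0, ERR=62920266923/1073741824
(2,5): OLD=3662379122041/34359738368 → NEW=0, ERR=3662379122041/34359738368
(2,6): OLD=132361219684575/549755813888 → NEW=255, ERR=-7826512856865/549755813888
(3,0): OLD=-641625613/16777216 → NEW=0, ERR=-641625613/16777216
(3,1): OLD=-9145468297/134217728 → NEW=0, ERR=-9145468297/134217728
(3,2): OLD=133772485141/1073741824 → NEW=0, ERR=133772485141/1073741824
(3,3): OLD=907405356323/4294967296 → NEW=255, ERR=-187811304157/4294967296
(3,4): OLD=116294959545843/549755813888 → NEW=255, ERR=-23892772995597/549755813888
(3,5): OLD=1127167487620105/4398046511104 → NEW=255, ERR=5665627288585/4398046511104
(3,6): OLD=758333357788055/70368744177664 → NEW=0, ERR=758333357788055/70368744177664
Row 0: ###.###
Row 1: ###....
Row 2: ####..#
Row 3: ...###.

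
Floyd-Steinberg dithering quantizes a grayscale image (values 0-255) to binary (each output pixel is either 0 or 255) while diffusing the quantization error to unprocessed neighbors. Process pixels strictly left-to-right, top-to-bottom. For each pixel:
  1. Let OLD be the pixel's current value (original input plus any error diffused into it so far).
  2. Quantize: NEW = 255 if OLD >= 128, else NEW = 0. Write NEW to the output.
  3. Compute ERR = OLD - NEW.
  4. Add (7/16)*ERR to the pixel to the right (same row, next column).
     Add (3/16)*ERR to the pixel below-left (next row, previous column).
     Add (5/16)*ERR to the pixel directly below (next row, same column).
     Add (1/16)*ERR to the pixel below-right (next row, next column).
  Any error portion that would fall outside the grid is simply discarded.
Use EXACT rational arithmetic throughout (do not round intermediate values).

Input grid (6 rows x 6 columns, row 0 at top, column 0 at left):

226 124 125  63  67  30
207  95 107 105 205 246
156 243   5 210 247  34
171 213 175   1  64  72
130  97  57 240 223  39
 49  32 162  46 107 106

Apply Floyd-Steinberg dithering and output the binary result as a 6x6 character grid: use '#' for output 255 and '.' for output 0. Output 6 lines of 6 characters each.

(0,0): OLD=226 → NEW=255, ERR=-29
(0,1): OLD=1781/16 → NEW=0, ERR=1781/16
(0,2): OLD=44467/256 → NEW=255, ERR=-20813/256
(0,3): OLD=112357/4096 → NEW=0, ERR=112357/4096
(0,4): OLD=5177411/65536 → NEW=0, ERR=5177411/65536
(0,5): OLD=67699157/1048576 → NEW=0, ERR=67699157/1048576
(1,0): OLD=56015/256 → NEW=255, ERR=-9265/256
(1,1): OLD=198441/2048 → NEW=0, ERR=198441/2048
(1,2): OLD=8918493/65536 → NEW=255, ERR=-7793187/65536
(1,3): OLD=18685209/262144 → NEW=0, ERR=18685209/262144
(1,4): OLD=4608568875/16777216 → NEW=255, ERR=330378795/16777216
(1,5): OLD=75089123517/268435456 → NEW=255, ERR=6638082237/268435456
(2,0): OLD=5336531/32768 → NEW=255, ERR=-3019309/32768
(2,1): OLD=218532801/1048576 → NEW=255, ERR=-48854079/1048576
(2,2): OLD=-555723133/16777216 → NEW=0, ERR=-555723133/16777216
(2,3): OLD=28728365611/134217728 → NEW=255, ERR=-5497155029/134217728
(2,4): OLD=1049374956033/4294967296 → NEW=255, ERR=-45841704447/4294967296
(2,5): OLD=2631193828375/68719476736 → NEW=0, ERR=2631193828375/68719476736
(3,0): OLD=2239252259/16777216 → NEW=255, ERR=-2038937821/16777216
(3,1): OLD=17891402727/134217728 → NEW=255, ERR=-16334117913/134217728
(3,2): OLD=108248550245/1073741824 → NEW=0, ERR=108248550245/1073741824
(3,3): OLD=1940343843567/68719476736 → NEW=0, ERR=1940343843567/68719476736
(3,4): OLD=42681426418575/549755813888 → NEW=0, ERR=42681426418575/549755813888
(3,5): OLD=1031468697494785/8796093022208 → NEW=0, ERR=1031468697494785/8796093022208
(4,0): OLD=148613007661/2147483648 → NEW=0, ERR=148613007661/2147483648
(4,1): OLD=3454963502665/34359738368 → NEW=0, ERR=3454963502665/34359738368
(4,2): OLD=143139151058187/1099511627776 → NEW=255, ERR=-137236314024693/1099511627776
(4,3): OLD=3783633033934679/17592186044416 → NEW=255, ERR=-702374407391401/17592186044416
(4,4): OLD=71366867390630343/281474976710656 → NEW=255, ERR=-409251670586937/281474976710656
(4,5): OLD=359663505698816785/4503599627370496 → NEW=0, ERR=359663505698816785/4503599627370496
(5,0): OLD=49191966001387/549755813888 → NEW=0, ERR=49191966001387/549755813888
(5,1): OLD=1468812555715483/17592186044416 → NEW=0, ERR=1468812555715483/17592186044416
(5,2): OLD=22281773543174745/140737488355328 → NEW=255, ERR=-13606285987433895/140737488355328
(5,3): OLD=-75872624958426013/4503599627370496 → NEW=0, ERR=-75872624958426013/4503599627370496
(5,4): OLD=1005687090313325475/9007199254740992 → NEW=0, ERR=1005687090313325475/9007199254740992
(5,5): OLD=25899558571763386623/144115188075855872 → NEW=255, ERR=-10849814387579860737/144115188075855872
Row 0: #.#...
Row 1: #.#.##
Row 2: ##.##.
Row 3: ##....
Row 4: ..###.
Row 5: ..#..#

Answer: #.#...
#.#.##
##.##.
##....
..###.
..#..#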